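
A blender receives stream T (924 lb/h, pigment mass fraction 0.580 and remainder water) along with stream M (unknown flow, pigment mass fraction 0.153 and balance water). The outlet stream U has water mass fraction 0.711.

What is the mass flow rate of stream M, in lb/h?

1977 lb/h

Let M be the unknown flow. Total out = 924 + M.
water balance: 388.08 + 0.847·M = 0.711·(924 + M)
(0.847 − 0.711)·M = 0.711×924 − 388.08 = 268.88
M = 268.88 / 0.136 = 1977.1 lb/h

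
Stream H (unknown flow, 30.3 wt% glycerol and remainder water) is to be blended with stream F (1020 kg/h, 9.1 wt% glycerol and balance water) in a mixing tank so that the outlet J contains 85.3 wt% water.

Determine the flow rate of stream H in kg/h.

Let H be the unknown flow. Total out = 1020 + H.
water balance: 927.18 + 0.697·H = 0.853·(1020 + H)
(0.697 − 0.853)·H = 0.853×1020 − 927.18 = -57.12
H = -57.12 / -0.156 = 366.15 kg/h

366.2 kg/h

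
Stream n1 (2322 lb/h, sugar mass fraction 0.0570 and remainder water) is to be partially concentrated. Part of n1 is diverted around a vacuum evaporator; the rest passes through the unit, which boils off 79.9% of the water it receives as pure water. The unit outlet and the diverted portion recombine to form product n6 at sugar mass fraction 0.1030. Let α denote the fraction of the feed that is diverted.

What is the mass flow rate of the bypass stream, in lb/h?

945.7 lb/h

All 2322×0.057 = 132.35 lb/h of sugar reaches n6, so n6 = 132.35/0.103 = 1285 lb/h and vapour = 1037 lb/h.
The evaporator receives (1−α)·2322 of feed at 0.943 water and removes 0.799 of that water:
0.799×0.943×(1−α)×2322 = 1037
(1−α) = 1037/1749.5 = 0.5927;  α = 0.4073.
Bypass flow = 0.4073×2322 = 945.66 lb/h.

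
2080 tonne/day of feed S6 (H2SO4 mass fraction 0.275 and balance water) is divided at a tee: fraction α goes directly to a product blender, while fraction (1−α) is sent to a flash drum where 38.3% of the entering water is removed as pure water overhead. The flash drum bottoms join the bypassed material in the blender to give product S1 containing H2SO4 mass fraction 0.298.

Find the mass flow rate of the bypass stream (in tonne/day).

All 2080×0.275 = 572 tonne/day of H2SO4 reaches S1, so S1 = 572/0.298 = 1919.5 tonne/day and vapour = 160.54 tonne/day.
The evaporator receives (1−α)·2080 of feed at 0.725 water and removes 0.383 of that water:
0.383×0.725×(1−α)×2080 = 160.54
(1−α) = 160.54/577.56 = 0.2780;  α = 0.7220.
Bypass flow = 0.7220×2080 = 1501.9 tonne/day.

1502 tonne/day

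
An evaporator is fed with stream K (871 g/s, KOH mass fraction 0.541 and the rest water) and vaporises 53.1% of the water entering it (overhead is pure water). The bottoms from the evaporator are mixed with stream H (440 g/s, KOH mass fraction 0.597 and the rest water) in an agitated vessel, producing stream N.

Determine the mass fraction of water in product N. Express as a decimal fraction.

0.332

Vapour removed = 0.531×0.459×871 = 212.29 g/s; concentrate = 658.71 g/s.
water reaching the mixer = 187.5 (from concentrate) + 440×0.403 = 364.82 g/s.
Product flow = 658.71 + 440 = 1098.7 g/s; water fraction = 0.332.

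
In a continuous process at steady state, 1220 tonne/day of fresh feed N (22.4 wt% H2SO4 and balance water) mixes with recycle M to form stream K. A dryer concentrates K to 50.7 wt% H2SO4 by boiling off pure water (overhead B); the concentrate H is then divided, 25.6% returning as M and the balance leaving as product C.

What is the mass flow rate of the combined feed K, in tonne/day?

1405 tonne/day

Overall H2SO4 balance (none leaves overhead): H2SO4 in fresh feed = H2SO4 in product, i.e. 1220×0.224 = (1−0.256)·H·0.507.
H = 273.28/(0.507×0.744) = 724.48 tonne/day.
Recycle M = 0.256×724.48 = 185.47 tonne/day.
Combined feed K = 1220 + 185.47 = 1405.5 tonne/day.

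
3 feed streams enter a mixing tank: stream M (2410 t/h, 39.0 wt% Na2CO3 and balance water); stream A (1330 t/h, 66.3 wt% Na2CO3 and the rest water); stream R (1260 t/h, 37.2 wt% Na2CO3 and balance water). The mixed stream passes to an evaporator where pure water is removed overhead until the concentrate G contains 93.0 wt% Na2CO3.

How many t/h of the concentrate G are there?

2463 t/h

Na2CO3 entering = 2410×0.390 + 1330×0.663 + 1260×0.372 = 2290.4 t/h.
All Na2CO3 reports to G, so G = 2290.4/0.930 = 2462.8 t/h.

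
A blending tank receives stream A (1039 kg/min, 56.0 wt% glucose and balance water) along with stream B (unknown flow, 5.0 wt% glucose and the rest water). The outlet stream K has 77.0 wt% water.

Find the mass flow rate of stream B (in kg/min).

1905 kg/min

Let B be the unknown flow. Total out = 1039 + B.
water balance: 457.16 + 0.950·B = 0.770·(1039 + B)
(0.950 − 0.770)·B = 0.770×1039 − 457.16 = 342.87
B = 342.87 / 0.180 = 1904.8 kg/min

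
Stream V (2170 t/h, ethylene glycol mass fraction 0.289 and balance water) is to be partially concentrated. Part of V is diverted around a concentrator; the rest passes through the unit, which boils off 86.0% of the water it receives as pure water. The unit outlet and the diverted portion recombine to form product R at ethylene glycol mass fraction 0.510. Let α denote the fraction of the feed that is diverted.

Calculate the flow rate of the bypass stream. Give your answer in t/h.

632.2 t/h

All 2170×0.289 = 627.13 t/h of ethylene glycol reaches R, so R = 627.13/0.510 = 1229.7 t/h and vapour = 940.33 t/h.
The evaporator receives (1−α)·2170 of feed at 0.711 water and removes 0.860 of that water:
0.860×0.711×(1−α)×2170 = 940.33
(1−α) = 940.33/1326.9 = 0.7087;  α = 0.2913.
Bypass flow = 0.2913×2170 = 632.15 t/h.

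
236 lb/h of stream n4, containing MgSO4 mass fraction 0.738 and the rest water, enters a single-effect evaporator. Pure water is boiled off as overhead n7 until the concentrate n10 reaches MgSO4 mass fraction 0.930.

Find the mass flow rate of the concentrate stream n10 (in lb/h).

MgSO4 is conserved: 236×0.738 = 174.17 lb/h all reports to the concentrate.
Concentrate = 174.17/(target fraction) = 187.28 lb/h.

187.3 lb/h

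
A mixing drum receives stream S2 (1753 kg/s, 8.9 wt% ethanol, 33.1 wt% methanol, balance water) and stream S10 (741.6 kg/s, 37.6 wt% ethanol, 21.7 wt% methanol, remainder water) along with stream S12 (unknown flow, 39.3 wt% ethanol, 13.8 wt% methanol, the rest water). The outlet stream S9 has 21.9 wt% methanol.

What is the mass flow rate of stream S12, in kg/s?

Let S12 be the unknown flow. Total out = 2494.6 + S12.
methanol balance: 741.17 + 0.138·S12 = 0.219·(2494.6 + S12)
(0.138 − 0.219)·S12 = 0.219×2494.6 − 741.17 = -194.85
S12 = -194.85 / -0.081 = 2405.6 kg/s

2406 kg/s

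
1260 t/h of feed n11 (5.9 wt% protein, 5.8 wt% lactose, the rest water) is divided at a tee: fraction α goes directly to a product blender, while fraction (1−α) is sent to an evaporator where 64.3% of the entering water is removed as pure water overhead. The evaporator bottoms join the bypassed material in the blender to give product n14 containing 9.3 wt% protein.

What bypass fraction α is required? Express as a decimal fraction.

All 1260×0.059 = 74.34 t/h of protein reaches n14, so n14 = 74.34/0.093 = 799.35 t/h and vapour = 460.65 t/h.
The evaporator receives (1−α)·1260 of feed at 0.883 water and removes 0.643 of that water:
0.643×0.883×(1−α)×1260 = 460.65
(1−α) = 460.65/715.39 = 0.6439;  α = 0.3561.

0.356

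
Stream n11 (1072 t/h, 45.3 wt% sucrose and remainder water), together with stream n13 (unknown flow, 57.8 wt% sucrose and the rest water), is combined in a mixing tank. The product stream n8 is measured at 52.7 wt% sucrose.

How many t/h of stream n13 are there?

1555 t/h

Let n13 be the unknown flow. Total out = 1072 + n13.
sucrose balance: 485.62 + 0.578·n13 = 0.527·(1072 + n13)
(0.578 − 0.527)·n13 = 0.527×1072 − 485.62 = 79.328
n13 = 79.328 / 0.051 = 1555.5 t/h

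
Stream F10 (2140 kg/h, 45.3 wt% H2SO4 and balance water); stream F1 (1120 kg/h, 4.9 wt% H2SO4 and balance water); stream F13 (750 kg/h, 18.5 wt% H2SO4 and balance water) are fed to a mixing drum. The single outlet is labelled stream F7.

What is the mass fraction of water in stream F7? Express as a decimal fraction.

0.7100

Total flow out = 2140 + 1120 + 750 = 4010 kg/h.
water in = 2140×0.547 + 1120×0.951 + 750×0.815 = 2846.9 kg/h.
water mass fraction in F7 = 2846.9/4010 = 0.7100.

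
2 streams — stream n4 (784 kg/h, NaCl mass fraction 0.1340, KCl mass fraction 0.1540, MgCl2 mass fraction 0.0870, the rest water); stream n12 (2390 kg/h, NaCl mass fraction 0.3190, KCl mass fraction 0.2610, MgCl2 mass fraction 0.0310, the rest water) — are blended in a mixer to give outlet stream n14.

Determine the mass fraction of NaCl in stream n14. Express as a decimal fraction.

0.2733

Total flow out = 784 + 2390 = 3174 kg/h.
NaCl in = 784×0.134 + 2390×0.319 = 867.47 kg/h.
NaCl mass fraction in n14 = 867.47/3174 = 0.2733.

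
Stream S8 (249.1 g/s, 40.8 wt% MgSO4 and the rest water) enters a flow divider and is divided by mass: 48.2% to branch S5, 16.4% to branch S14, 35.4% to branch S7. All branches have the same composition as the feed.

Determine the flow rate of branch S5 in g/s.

Branch S5 flow = 0.482×249.1 = 120.07 g/s.

120.1 g/s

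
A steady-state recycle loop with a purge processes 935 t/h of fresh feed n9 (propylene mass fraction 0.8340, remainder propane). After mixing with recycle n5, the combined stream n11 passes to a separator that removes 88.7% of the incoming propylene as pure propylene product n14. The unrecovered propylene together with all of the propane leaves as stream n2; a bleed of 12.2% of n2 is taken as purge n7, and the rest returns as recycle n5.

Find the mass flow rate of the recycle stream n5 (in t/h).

propane enters only via n9 and leaves only via the purge: 935×0.166 = 0.122×(propane in n2), and the separator passes all propane, so propane in n11 = propane in n2 = 1272.2 t/h.
propylene in n11: m_A = 935×0.834 + (1−0.122)·(1−0.887)·m_A, so m_A = 779.79/0.9008 = 865.68 t/h.
n2 = (1−0.887)×865.68 + 1272.2 = 1370 t/h.
Recycle n5 = (1−0.122)×1370 = 1202.9 t/h.

1203 t/h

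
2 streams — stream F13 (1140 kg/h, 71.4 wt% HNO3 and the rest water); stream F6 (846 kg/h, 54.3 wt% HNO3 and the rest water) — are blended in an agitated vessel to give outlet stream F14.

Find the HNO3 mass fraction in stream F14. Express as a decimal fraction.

0.6412

Total flow out = 1140 + 846 = 1986 kg/h.
HNO3 in = 1140×0.714 + 846×0.543 = 1273.3 kg/h.
HNO3 mass fraction in F14 = 1273.3/1986 = 0.6412.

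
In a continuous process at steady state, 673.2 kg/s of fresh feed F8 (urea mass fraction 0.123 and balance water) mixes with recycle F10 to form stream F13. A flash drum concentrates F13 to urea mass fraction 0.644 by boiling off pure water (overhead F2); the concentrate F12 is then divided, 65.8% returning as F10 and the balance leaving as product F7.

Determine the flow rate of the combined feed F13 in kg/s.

Overall urea balance (none leaves overhead): urea in fresh feed = urea in product, i.e. 673.2×0.123 = (1−0.658)·F12·0.644.
F12 = 82.804/(0.644×0.342) = 375.96 kg/s.
Recycle F10 = 0.658×375.96 = 247.38 kg/s.
Combined feed F13 = 673.2 + 247.38 = 920.58 kg/s.

920.6 kg/s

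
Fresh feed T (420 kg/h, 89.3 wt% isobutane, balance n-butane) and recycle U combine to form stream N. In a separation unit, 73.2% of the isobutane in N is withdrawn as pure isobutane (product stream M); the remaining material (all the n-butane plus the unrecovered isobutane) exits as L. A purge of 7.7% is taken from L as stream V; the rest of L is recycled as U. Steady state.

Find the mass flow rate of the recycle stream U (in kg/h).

n-butane enters only via T and leaves only via the purge: 420×0.107 = 0.077×(n-butane in L), and the separation unit passes all n-butane, so n-butane in N = n-butane in L = 583.64 kg/h.
isobutane in N: m_A = 420×0.893 + (1−0.077)·(1−0.732)·m_A, so m_A = 375.06/0.7526 = 498.33 kg/h.
L = (1−0.732)×498.33 + 583.64 = 717.19 kg/h.
Recycle U = (1−0.077)×717.19 = 661.96 kg/h.

662 kg/h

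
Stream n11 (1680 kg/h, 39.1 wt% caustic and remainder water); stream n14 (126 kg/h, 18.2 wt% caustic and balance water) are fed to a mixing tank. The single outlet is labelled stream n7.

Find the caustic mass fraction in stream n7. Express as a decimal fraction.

0.376

Total flow out = 1680 + 126 = 1806 kg/h.
caustic in = 1680×0.391 + 126×0.182 = 679.81 kg/h.
caustic mass fraction in n7 = 679.81/1806 = 0.376.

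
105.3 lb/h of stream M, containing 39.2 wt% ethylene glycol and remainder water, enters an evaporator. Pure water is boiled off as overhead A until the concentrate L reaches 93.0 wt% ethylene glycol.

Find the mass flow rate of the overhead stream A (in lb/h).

ethylene glycol is conserved: 105.3×0.392 = 41.278 lb/h all reports to the concentrate.
Concentrate = 41.278/(target fraction) = 44.385 lb/h.
Overhead = 105.3 − 44.385 = 60.915 lb/h.

60.92 lb/h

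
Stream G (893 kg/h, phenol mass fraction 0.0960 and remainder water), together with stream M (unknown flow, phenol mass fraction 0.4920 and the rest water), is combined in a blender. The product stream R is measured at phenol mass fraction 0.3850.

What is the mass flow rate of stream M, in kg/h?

Let M be the unknown flow. Total out = 893 + M.
phenol balance: 85.728 + 0.492·M = 0.385·(893 + M)
(0.492 − 0.385)·M = 0.385×893 − 85.728 = 258.08
M = 258.08 / 0.107 = 2411.9 kg/h

2412 kg/h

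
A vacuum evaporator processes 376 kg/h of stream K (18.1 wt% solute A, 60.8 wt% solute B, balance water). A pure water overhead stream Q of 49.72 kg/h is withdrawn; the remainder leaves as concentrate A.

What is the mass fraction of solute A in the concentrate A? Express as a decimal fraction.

solute A is not removed: 376×0.181 = 68.056 kg/h of solute A enters A.
Concentrate = 376 − 49.72 = 326.28 kg/h.
Mass fraction = 68.056/326.28 = 0.2086.

0.2086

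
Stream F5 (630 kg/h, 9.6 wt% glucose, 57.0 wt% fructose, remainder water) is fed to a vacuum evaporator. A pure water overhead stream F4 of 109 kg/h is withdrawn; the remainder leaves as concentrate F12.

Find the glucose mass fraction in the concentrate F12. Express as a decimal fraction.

0.1161

glucose is not removed: 630×0.096 = 60.48 kg/h of glucose enters F12.
Concentrate = 630 − 109 = 521 kg/h.
Mass fraction = 60.48/521 = 0.1161.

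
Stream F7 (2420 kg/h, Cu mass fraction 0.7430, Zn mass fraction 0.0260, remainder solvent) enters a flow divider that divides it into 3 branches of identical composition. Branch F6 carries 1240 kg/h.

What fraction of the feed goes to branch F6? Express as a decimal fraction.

0.512

Fraction to F6 = 1240/2420 = 0.5124.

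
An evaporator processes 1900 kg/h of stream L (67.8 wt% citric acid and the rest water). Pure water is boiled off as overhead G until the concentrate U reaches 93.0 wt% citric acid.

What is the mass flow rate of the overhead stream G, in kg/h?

514.8 kg/h

citric acid is conserved: 1900×0.678 = 1288.2 kg/h all reports to the concentrate.
Concentrate = 1288.2/(target fraction) = 1385.2 kg/h.
Overhead = 1900 − 1385.2 = 514.84 kg/h.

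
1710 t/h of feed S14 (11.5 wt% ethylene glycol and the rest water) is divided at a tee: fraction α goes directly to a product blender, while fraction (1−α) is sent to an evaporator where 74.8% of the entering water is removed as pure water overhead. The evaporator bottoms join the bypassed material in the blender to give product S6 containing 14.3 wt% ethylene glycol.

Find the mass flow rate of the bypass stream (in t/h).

1204 t/h

All 1710×0.115 = 196.65 t/h of ethylene glycol reaches S6, so S6 = 196.65/0.143 = 1375.2 t/h and vapour = 334.83 t/h.
The evaporator receives (1−α)·1710 of feed at 0.885 water and removes 0.748 of that water:
0.748×0.885×(1−α)×1710 = 334.83
(1−α) = 334.83/1132 = 0.2958;  α = 0.7042.
Bypass flow = 0.7042×1710 = 1204.2 t/h.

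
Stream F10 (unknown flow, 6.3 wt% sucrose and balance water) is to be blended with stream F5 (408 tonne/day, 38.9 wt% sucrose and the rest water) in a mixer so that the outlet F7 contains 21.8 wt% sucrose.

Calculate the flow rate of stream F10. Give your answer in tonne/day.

Let F10 be the unknown flow. Total out = 408 + F10.
sucrose balance: 158.71 + 0.063·F10 = 0.218·(408 + F10)
(0.063 − 0.218)·F10 = 0.218×408 − 158.71 = -69.768
F10 = -69.768 / -0.155 = 450.12 tonne/day

450.1 tonne/day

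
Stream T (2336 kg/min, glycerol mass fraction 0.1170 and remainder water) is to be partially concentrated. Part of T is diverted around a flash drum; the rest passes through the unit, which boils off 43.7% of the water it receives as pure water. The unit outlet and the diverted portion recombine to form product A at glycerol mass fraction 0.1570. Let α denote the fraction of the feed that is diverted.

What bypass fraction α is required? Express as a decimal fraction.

0.340

All 2336×0.117 = 273.31 kg/min of glycerol reaches A, so A = 273.31/0.157 = 1740.8 kg/min and vapour = 595.16 kg/min.
The evaporator receives (1−α)·2336 of feed at 0.883 water and removes 0.437 of that water:
0.437×0.883×(1−α)×2336 = 595.16
(1−α) = 595.16/901.39 = 0.6603;  α = 0.3397.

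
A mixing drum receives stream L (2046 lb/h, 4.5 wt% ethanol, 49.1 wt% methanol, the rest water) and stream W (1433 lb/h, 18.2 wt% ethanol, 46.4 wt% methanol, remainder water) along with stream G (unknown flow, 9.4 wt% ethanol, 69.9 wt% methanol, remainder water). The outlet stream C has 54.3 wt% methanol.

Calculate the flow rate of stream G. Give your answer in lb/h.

Let G be the unknown flow. Total out = 3479 + G.
methanol balance: 1669.5 + 0.699·G = 0.543·(3479 + G)
(0.699 − 0.543)·G = 0.543×3479 − 1669.5 = 219.6
G = 219.6 / 0.156 = 1407.7 lb/h

1408 lb/h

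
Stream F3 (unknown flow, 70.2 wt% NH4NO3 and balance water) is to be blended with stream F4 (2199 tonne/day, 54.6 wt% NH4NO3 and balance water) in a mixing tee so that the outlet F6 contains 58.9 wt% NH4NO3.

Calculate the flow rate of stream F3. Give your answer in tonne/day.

836.8 tonne/day

Let F3 be the unknown flow. Total out = 2199 + F3.
NH4NO3 balance: 1200.7 + 0.702·F3 = 0.589·(2199 + F3)
(0.702 − 0.589)·F3 = 0.589×2199 − 1200.7 = 94.557
F3 = 94.557 / 0.113 = 836.79 tonne/day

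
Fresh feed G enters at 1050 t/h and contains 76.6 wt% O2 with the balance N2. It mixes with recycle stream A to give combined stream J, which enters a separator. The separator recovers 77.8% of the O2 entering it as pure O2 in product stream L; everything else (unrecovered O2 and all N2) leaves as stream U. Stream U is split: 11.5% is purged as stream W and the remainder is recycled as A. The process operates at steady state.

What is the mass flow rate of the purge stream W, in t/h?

271.3 t/h

N2 enters only via G and leaves only via the purge: 1050×0.234 = 0.115×(N2 in U), and the separator passes all N2, so N2 in J = N2 in U = 2136.5 t/h.
O2 in J: m_A = 1050×0.766 + (1−0.115)·(1−0.778)·m_A, so m_A = 804.3/0.8035 = 1001 t/h.
U = (1−0.778)×1001 + 2136.5 = 2358.7 t/h.
Purge W = 0.115×2358.7 = 271.25 t/h.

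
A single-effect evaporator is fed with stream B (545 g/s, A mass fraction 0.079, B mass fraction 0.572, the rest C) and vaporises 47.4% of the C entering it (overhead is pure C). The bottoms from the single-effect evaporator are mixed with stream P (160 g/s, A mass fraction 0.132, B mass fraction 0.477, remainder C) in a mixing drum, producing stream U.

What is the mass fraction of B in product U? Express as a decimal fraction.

0.631

Vapour removed = 0.474×0.349×545 = 90.157 g/s; concentrate = 454.84 g/s.
B reaching the mixer = 311.74 (from concentrate) + 160×0.477 = 388.06 g/s.
Product flow = 454.84 + 160 = 614.84 g/s; B fraction = 0.631.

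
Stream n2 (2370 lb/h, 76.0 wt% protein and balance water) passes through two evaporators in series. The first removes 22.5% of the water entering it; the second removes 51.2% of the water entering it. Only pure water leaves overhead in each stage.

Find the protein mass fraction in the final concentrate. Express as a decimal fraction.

0.893

water in feed = 2370×0.240 = 568.8 lb/h.
After stage 1: water left = (1−0.225)×568.8 = 440.82; stream total = 2242 lb/h.
After stage 2: water left = (1−0.512)×440.82 = 215.12; final concentrate = 2016.3 lb/h.
protein fraction = 1801.2/2016.3 = 0.893.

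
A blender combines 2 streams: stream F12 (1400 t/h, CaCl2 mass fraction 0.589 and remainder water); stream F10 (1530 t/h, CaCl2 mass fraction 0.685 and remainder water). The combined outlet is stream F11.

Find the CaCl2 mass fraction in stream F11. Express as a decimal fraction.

Total flow out = 1400 + 1530 = 2930 t/h.
CaCl2 in = 1400×0.589 + 1530×0.685 = 1872.7 t/h.
CaCl2 mass fraction in F11 = 1872.7/2930 = 0.639.

0.639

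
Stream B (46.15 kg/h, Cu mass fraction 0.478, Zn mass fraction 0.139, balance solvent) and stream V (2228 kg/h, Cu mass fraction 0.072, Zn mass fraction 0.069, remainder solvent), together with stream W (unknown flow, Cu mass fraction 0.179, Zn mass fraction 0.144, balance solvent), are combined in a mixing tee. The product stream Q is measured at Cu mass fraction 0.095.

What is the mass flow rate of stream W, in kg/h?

Let W be the unknown flow. Total out = 2274.2 + W.
Cu balance: 182.48 + 0.179·W = 0.095·(2274.2 + W)
(0.179 − 0.095)·W = 0.095×2274.2 − 182.48 = 33.569
W = 33.569 / 0.084 = 399.63 kg/h

399.6 kg/h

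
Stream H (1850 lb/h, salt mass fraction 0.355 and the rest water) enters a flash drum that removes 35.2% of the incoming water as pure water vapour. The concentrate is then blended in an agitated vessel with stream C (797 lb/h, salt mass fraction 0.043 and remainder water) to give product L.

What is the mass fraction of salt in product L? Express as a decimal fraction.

Vapour removed = 0.352×0.645×1850 = 420.02 lb/h; concentrate = 1430 lb/h.
salt reaching the mixer = 656.75 (from concentrate) + 797×0.043 = 691.02 lb/h.
Product flow = 1430 + 797 = 2227 lb/h; salt fraction = 0.310.

0.310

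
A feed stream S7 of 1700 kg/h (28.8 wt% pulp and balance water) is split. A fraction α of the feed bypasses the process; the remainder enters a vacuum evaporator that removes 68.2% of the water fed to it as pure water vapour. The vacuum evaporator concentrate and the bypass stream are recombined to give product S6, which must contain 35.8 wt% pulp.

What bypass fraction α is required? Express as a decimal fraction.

0.597

All 1700×0.288 = 489.6 kg/h of pulp reaches S6, so S6 = 489.6/0.358 = 1367.6 kg/h and vapour = 332.4 kg/h.
The evaporator receives (1−α)·1700 of feed at 0.712 water and removes 0.682 of that water:
0.682×0.712×(1−α)×1700 = 332.4
(1−α) = 332.4/825.49 = 0.4027;  α = 0.5973.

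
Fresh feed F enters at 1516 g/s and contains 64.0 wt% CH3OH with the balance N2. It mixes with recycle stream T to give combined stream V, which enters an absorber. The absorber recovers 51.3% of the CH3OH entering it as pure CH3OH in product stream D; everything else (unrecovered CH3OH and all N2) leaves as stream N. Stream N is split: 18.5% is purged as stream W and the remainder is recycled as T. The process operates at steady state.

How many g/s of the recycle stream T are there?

N2 enters only via F and leaves only via the purge: 1516×0.360 = 0.185×(N2 in N), and the absorber passes all N2, so N2 in V = N2 in N = 2950.1 g/s.
CH3OH in V: m_A = 1516×0.640 + (1−0.185)·(1−0.513)·m_A, so m_A = 970.24/0.6031 = 1608.8 g/s.
N = (1−0.513)×1608.8 + 2950.1 = 3733.5 g/s.
Recycle T = (1−0.185)×3733.5 = 3042.8 g/s.

3043 g/s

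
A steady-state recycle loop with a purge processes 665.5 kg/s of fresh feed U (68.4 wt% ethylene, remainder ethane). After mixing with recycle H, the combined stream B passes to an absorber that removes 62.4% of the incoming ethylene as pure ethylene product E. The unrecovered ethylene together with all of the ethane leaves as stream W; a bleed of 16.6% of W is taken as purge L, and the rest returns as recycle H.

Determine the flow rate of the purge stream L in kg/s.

ethane enters only via U and leaves only via the purge: 665.5×0.316 = 0.166×(ethane in W), and the absorber passes all ethane, so ethane in B = ethane in W = 1266.9 kg/s.
ethylene in B: m_A = 665.5×0.684 + (1−0.166)·(1−0.624)·m_A, so m_A = 455.2/0.6864 = 663.16 kg/s.
W = (1−0.624)×663.16 + 1266.9 = 1516.2 kg/s.
Purge L = 0.166×1516.2 = 251.69 kg/s.

251.7 kg/s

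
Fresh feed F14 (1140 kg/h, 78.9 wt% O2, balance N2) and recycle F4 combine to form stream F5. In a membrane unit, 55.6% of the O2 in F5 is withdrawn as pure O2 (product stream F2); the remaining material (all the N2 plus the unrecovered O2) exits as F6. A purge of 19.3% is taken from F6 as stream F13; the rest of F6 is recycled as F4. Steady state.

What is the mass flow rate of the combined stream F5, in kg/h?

N2 enters only via F14 and leaves only via the purge: 1140×0.211 = 0.193×(N2 in F6), and the membrane unit passes all N2, so N2 in F5 = N2 in F6 = 1246.3 kg/h.
O2 in F5: m_A = 1140×0.789 + (1−0.193)·(1−0.556)·m_A, so m_A = 899.46/0.6417 = 1401.7 kg/h.
F5 = 1401.7 + 1246.3 = 2648 kg/h.

2648 kg/h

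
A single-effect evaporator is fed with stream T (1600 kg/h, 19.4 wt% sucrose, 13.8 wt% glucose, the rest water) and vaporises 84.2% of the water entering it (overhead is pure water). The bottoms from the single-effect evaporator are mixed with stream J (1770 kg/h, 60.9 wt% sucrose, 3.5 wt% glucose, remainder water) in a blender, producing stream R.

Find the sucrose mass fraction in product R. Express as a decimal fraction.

Vapour removed = 0.842×0.668×1600 = 899.93 kg/h; concentrate = 700.07 kg/h.
sucrose reaching the mixer = 310.4 (from concentrate) + 1770×0.609 = 1388.3 kg/h.
Product flow = 700.07 + 1770 = 2470.1 kg/h; sucrose fraction = 0.562.

0.562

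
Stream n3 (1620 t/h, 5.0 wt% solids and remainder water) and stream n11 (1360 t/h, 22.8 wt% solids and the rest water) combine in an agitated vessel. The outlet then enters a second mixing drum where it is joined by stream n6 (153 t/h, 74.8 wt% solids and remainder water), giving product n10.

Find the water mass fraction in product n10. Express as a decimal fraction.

Overall, product flow = 3133 t/h.
water in = 1620×0.950 + 1360×0.772 + 153×0.252 = 2627.5 t/h.
water fraction in n10 = 0.839.

0.839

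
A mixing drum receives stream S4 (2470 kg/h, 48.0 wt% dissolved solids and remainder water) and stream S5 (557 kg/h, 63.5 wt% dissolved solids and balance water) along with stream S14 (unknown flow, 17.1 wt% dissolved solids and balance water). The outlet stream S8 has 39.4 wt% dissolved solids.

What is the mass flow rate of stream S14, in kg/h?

1555 kg/h

Let S14 be the unknown flow. Total out = 3027 + S14.
dissolved solids balance: 1539.3 + 0.171·S14 = 0.394·(3027 + S14)
(0.171 − 0.394)·S14 = 0.394×3027 − 1539.3 = -346.66
S14 = -346.66 / -0.223 = 1554.5 kg/h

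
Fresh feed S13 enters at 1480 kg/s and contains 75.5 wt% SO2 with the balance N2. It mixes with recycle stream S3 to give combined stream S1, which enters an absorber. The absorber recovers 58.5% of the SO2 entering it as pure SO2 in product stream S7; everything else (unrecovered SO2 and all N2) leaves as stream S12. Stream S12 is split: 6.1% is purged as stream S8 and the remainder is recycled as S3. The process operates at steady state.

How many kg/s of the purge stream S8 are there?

408.9 kg/s

N2 enters only via S13 and leaves only via the purge: 1480×0.245 = 0.061×(N2 in S12), and the absorber passes all N2, so N2 in S1 = N2 in S12 = 5944.3 kg/s.
SO2 in S1: m_A = 1480×0.755 + (1−0.061)·(1−0.585)·m_A, so m_A = 1117.4/0.6103 = 1830.9 kg/s.
S12 = (1−0.585)×1830.9 + 5944.3 = 6704.1 kg/s.
Purge S8 = 0.061×6704.1 = 408.95 kg/s.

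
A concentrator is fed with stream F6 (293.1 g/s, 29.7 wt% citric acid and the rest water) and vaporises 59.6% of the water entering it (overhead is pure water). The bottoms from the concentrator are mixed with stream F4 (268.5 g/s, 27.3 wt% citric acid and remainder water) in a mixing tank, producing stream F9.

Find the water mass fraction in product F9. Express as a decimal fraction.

Vapour removed = 0.596×0.703×293.1 = 122.81 g/s; concentrate = 170.29 g/s.
water reaching the mixer = 83.244 (from concentrate) + 268.5×0.727 = 278.44 g/s.
Product flow = 170.29 + 268.5 = 438.79 g/s; water fraction = 0.635.

0.635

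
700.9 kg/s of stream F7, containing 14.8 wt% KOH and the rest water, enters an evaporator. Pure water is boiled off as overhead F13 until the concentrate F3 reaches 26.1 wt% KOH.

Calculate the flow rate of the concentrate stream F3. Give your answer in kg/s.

397.4 kg/s

KOH is conserved: 700.9×0.148 = 103.73 kg/s all reports to the concentrate.
Concentrate = 103.73/(target fraction) = 397.45 kg/s.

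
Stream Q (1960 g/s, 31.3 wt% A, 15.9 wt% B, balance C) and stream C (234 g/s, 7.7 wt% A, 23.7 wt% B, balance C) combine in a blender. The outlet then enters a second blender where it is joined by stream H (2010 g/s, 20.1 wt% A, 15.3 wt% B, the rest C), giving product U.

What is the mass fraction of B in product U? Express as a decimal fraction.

0.1605

Overall, product flow = 4204 g/s.
B in = 1960×0.159 + 234×0.237 + 2010×0.153 = 674.63 g/s.
B fraction in U = 0.1605.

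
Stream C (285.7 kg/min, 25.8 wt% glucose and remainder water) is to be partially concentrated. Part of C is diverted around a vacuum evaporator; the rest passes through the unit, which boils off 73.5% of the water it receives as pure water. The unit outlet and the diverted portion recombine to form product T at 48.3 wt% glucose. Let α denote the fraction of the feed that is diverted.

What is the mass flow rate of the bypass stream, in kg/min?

41.66 kg/min

All 285.7×0.258 = 73.711 kg/min of glucose reaches T, so T = 73.711/0.483 = 152.61 kg/min and vapour = 133.09 kg/min.
The evaporator receives (1−α)·285.7 of feed at 0.742 water and removes 0.735 of that water:
0.735×0.742×(1−α)×285.7 = 133.09
(1−α) = 133.09/155.81 = 0.8542;  α = 0.1458.
Bypass flow = 0.1458×285.7 = 41.664 kg/min.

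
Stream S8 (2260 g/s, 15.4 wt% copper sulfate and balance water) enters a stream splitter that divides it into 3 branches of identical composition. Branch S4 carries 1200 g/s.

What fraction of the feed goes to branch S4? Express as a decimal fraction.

Fraction to S4 = 1200/2260 = 0.5310.

0.531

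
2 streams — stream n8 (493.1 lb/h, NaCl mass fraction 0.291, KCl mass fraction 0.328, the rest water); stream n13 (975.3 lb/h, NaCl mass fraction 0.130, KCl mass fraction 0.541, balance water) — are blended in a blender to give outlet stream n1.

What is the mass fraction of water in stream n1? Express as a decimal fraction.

0.346

Total flow out = 493.1 + 975.3 = 1468.4 lb/h.
water in = 493.1×0.381 + 975.3×0.329 = 508.74 lb/h.
water mass fraction in n1 = 508.74/1468.4 = 0.346.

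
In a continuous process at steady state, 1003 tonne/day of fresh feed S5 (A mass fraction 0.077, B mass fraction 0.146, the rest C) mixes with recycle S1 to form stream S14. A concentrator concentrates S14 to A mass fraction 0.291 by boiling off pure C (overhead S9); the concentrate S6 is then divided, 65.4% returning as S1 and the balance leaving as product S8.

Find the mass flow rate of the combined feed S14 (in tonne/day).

Overall A balance (none leaves overhead): A in fresh feed = A in product, i.e. 1003×0.077 = (1−0.654)·S6·0.291.
S6 = 77.231/(0.291×0.346) = 767.05 tonne/day.
Recycle S1 = 0.654×767.05 = 501.65 tonne/day.
Combined feed S14 = 1003 + 501.65 = 1504.6 tonne/day.

1505 tonne/day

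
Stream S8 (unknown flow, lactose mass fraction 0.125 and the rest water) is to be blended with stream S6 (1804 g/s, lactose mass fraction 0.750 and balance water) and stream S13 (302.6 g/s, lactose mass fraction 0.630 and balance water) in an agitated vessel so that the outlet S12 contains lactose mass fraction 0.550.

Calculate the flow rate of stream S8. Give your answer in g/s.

905.9 g/s

Let S8 be the unknown flow. Total out = 2106.6 + S8.
lactose balance: 1543.6 + 0.125·S8 = 0.550·(2106.6 + S8)
(0.125 − 0.550)·S8 = 0.550×2106.6 − 1543.6 = -385.01
S8 = -385.01 / -0.425 = 905.9 g/s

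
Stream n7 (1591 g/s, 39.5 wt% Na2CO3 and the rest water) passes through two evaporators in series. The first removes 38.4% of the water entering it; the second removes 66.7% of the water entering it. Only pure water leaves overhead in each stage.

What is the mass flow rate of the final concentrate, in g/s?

825.9 g/s

water in feed = 1591×0.605 = 962.55 g/s.
After stage 1: water left = (1−0.384)×962.55 = 592.93; stream total = 1221.4 g/s.
After stage 2: water left = (1−0.667)×592.93 = 197.45; final concentrate = 825.89 g/s.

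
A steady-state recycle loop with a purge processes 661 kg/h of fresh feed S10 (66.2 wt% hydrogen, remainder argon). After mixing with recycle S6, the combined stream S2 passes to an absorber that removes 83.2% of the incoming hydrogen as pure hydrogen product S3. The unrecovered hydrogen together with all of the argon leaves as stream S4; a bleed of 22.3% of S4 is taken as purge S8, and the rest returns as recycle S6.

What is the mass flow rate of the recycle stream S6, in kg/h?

844.2 kg/h

argon enters only via S10 and leaves only via the purge: 661×0.338 = 0.223×(argon in S4), and the absorber passes all argon, so argon in S2 = argon in S4 = 1001.9 kg/h.
hydrogen in S2: m_A = 661×0.662 + (1−0.223)·(1−0.832)·m_A, so m_A = 437.58/0.8695 = 503.28 kg/h.
S4 = (1−0.832)×503.28 + 1001.9 = 1086.4 kg/h.
Recycle S6 = (1−0.223)×1086.4 = 844.15 kg/h.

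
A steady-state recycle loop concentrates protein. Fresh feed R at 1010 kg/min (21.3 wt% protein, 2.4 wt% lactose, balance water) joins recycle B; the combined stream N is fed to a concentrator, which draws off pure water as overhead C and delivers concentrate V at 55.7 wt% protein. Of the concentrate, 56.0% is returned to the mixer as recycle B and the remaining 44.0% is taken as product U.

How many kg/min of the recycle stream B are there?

491.6 kg/min

Overall protein balance (none leaves overhead): protein in fresh feed = protein in product, i.e. 1010×0.213 = (1−0.560)·V·0.557.
V = 215.13/(0.557×0.440) = 877.8 kg/min.
Recycle B = 0.560×877.8 = 491.57 kg/min.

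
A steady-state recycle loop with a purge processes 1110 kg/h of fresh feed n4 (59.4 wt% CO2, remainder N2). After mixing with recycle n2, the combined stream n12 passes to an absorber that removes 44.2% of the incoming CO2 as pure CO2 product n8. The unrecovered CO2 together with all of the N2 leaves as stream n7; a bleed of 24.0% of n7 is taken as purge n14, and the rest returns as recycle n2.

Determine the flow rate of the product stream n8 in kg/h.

506 kg/h

CO2 in n12: m_A = 1110×0.594 + (1−0.240)·(1−0.442)·m_A, so m_A = 659.34/0.5759 = 1144.8 kg/h.
Product n8 = 0.442×1144.8 = 506.02 kg/h.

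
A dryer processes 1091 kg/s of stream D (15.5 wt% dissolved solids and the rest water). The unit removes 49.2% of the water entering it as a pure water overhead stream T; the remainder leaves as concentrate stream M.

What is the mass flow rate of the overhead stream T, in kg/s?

water entering = 1091×0.845 = 921.89 kg/s; overhead removed = 0.492×921.89 = 453.57 kg/s.

453.6 kg/s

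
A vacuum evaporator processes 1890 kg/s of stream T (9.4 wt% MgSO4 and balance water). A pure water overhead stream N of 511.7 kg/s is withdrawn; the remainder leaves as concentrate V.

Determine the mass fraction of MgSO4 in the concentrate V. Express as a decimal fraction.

0.129

MgSO4 is not removed: 1890×0.094 = 177.66 kg/s of MgSO4 enters V.
Concentrate = 1890 − 511.7 = 1378.3 kg/s.
Mass fraction = 177.66/1378.3 = 0.129.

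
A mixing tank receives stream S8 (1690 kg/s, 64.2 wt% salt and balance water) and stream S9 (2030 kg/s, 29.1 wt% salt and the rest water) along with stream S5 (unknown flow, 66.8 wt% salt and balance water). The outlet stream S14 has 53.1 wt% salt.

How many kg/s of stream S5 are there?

2187 kg/s

Let S5 be the unknown flow. Total out = 3720 + S5.
salt balance: 1675.7 + 0.668·S5 = 0.531·(3720 + S5)
(0.668 − 0.531)·S5 = 0.531×3720 − 1675.7 = 299.61
S5 = 299.61 / 0.137 = 2186.9 kg/s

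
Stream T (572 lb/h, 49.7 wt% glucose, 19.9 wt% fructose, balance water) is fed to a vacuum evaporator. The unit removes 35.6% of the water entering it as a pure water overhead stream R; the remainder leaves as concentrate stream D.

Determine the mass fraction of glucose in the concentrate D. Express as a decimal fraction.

glucose is not removed: 572×0.497 = 284.28 lb/h of glucose enters D.
water entering = 572×0.304 = 173.89 lb/h; overhead removed = 0.356×173.89 = 61.904 lb/h.
Concentrate = 572 − 61.904 = 510.1 lb/h.
Mass fraction = 284.28/510.1 = 0.557.

0.557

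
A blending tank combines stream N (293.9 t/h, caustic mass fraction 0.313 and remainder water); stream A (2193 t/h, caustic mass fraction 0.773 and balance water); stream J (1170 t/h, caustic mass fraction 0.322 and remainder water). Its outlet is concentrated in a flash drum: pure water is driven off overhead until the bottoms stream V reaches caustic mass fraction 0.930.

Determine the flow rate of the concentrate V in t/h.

caustic entering = 293.9×0.313 + 2193×0.773 + 1170×0.322 = 2163.9 t/h.
All caustic reports to V, so V = 2163.9/0.930 = 2326.8 t/h.

2327 t/h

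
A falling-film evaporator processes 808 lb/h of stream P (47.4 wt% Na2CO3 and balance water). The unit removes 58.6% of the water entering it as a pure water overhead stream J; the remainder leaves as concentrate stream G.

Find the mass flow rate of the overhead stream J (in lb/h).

water entering = 808×0.526 = 425.01 lb/h; overhead removed = 0.586×425.01 = 249.05 lb/h.

249.1 lb/h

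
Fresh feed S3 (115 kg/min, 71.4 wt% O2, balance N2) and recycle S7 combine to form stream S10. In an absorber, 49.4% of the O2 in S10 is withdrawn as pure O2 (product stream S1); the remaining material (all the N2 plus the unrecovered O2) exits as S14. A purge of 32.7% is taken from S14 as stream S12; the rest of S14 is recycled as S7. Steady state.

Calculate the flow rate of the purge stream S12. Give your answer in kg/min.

53.49 kg/min

N2 enters only via S3 and leaves only via the purge: 115×0.286 = 0.327×(N2 in S14), and the absorber passes all N2, so N2 in S10 = N2 in S14 = 100.58 kg/min.
O2 in S10: m_A = 115×0.714 + (1−0.327)·(1−0.494)·m_A, so m_A = 82.11/0.6595 = 124.51 kg/min.
S14 = (1−0.494)×124.51 + 100.58 = 163.58 kg/min.
Purge S12 = 0.327×163.58 = 53.492 kg/min.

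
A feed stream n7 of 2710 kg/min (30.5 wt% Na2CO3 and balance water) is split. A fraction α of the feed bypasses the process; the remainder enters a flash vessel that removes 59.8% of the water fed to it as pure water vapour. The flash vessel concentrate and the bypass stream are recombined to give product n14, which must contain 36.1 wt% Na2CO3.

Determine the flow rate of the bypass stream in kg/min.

1699 kg/min

All 2710×0.305 = 826.55 kg/min of Na2CO3 reaches n14, so n14 = 826.55/0.361 = 2289.6 kg/min and vapour = 420.39 kg/min.
The evaporator receives (1−α)·2710 of feed at 0.695 water and removes 0.598 of that water:
0.598×0.695×(1−α)×2710 = 420.39
(1−α) = 420.39/1126.3 = 0.3732;  α = 0.6268.
Bypass flow = 0.6268×2710 = 1698.5 kg/min.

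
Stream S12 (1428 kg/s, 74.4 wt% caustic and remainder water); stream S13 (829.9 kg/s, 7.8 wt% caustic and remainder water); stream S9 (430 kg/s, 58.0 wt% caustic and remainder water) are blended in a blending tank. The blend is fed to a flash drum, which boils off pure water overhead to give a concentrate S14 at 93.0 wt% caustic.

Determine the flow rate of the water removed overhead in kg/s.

caustic entering = 1428×0.744 + 829.9×0.078 + 430×0.580 = 1376.6 kg/s.
All caustic reports to S14, so S14 = 1376.6/0.930 = 1480.2 kg/s.
Total feed = 2687.9 kg/s; overhead = 2687.9 − 1480.2 = 1207.7 kg/s.

1208 kg/s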